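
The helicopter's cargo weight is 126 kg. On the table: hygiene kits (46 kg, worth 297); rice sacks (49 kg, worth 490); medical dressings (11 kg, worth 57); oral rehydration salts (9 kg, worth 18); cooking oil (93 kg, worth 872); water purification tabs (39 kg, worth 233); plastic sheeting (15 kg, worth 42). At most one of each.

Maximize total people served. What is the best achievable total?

971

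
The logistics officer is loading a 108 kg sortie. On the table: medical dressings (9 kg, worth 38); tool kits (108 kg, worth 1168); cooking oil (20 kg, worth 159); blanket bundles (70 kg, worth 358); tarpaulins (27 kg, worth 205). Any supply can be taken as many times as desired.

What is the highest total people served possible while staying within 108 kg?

1168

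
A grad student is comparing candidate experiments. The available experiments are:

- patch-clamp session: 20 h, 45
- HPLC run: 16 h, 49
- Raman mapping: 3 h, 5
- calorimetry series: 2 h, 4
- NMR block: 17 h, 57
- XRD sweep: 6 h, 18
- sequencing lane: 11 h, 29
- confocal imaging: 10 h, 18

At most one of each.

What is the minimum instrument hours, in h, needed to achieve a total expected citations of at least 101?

33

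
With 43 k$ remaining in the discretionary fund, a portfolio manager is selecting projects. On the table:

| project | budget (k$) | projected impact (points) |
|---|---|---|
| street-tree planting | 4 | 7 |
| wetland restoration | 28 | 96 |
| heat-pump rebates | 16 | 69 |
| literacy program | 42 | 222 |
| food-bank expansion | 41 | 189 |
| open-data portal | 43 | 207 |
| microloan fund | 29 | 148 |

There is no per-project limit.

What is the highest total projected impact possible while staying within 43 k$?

222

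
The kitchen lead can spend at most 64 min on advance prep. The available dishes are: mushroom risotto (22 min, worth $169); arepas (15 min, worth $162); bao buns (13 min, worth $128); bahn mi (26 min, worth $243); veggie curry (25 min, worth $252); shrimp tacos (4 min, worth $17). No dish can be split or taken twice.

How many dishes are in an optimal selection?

3

Optimal total is 623.
bao buns + bahn mi + veggie curry hits 623 at 64 min.
Every optimal selection uses 3 dishes.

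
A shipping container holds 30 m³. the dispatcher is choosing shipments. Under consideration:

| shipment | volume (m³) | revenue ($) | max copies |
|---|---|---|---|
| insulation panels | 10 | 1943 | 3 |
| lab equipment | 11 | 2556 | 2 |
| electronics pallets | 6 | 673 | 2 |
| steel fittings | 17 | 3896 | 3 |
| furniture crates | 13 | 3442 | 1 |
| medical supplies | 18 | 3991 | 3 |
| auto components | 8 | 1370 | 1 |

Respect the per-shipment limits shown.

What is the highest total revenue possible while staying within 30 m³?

7338

A density-first pass picks lab equipment + electronics pallets + furniture crates — 6671 at 30 m³.
The 17 m³ tied up in lab equipment and electronics pallets is better spent on steel fittings — total rises to 7338 (30 m³).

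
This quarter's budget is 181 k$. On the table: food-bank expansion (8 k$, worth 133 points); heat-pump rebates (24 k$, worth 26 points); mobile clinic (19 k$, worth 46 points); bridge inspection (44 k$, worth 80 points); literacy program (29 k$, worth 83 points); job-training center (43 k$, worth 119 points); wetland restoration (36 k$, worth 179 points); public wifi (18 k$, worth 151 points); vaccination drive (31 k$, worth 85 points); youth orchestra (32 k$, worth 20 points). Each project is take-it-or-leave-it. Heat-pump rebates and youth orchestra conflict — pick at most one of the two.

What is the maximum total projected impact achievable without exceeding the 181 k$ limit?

750

Ranking by ratio (projected impact/k$): food-bank expansion 16.62, public wifi 8.39, wetland restoration 4.97.
Food-bank expansion + literacy program + job-training center + wetland restoration + public wifi + vaccination drive uses 165 of the 181 k$ and totals 750.
Next best is food-bank expansion + bridge inspection + job-training center + wetland restoration + public wifi + vaccination drive at 747 (180 k$) — short by 3.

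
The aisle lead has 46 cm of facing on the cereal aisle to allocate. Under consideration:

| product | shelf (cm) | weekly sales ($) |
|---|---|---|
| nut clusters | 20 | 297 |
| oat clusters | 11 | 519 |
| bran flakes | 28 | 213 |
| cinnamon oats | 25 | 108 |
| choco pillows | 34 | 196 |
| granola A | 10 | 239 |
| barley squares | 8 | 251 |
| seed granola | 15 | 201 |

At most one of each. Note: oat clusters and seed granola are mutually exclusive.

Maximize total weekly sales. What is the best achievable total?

1067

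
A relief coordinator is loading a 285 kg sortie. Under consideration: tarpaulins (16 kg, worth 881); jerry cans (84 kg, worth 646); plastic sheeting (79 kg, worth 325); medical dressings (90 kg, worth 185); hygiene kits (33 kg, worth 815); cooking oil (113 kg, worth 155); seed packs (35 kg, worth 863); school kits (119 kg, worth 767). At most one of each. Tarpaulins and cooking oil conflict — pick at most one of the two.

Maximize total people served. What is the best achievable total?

3651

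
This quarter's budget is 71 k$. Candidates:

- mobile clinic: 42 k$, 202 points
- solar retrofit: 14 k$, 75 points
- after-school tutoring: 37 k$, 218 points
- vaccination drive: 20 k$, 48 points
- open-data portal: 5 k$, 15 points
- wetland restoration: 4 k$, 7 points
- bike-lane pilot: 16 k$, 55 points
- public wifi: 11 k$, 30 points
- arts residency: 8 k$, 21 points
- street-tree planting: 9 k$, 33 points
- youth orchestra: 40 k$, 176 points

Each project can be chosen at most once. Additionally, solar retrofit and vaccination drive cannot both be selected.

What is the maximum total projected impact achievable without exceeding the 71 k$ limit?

Filling by ratio: solar retrofit + after-school tutoring + open-data portal + wetland restoration + street-tree planting for 348, with 2 k$ left unused.
Replace open-data portal and wetland restoration with public wifi: the trade gains 8 net, giving 356 at 71 k$.
The closest alternative, solar retrofit + after-school tutoring + wetland restoration + bike-lane pilot, reaches only 355.

356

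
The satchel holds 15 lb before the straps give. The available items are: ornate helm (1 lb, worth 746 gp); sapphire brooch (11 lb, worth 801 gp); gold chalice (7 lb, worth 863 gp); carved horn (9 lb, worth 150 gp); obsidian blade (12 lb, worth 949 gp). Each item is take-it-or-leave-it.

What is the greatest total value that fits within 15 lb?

1695

Greedy by ratio would take ornate helm + gold chalice: 8 lb used, total 1609.
The 7 lb tied up in gold chalice is better spent on obsidian blade — total rises to 1695 (13 lb).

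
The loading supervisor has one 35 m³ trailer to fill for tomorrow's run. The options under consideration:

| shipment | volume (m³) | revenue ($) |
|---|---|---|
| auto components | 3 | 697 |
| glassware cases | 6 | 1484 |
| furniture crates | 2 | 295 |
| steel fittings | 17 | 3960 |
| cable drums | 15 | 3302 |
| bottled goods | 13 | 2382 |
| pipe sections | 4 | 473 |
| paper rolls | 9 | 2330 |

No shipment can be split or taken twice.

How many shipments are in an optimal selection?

4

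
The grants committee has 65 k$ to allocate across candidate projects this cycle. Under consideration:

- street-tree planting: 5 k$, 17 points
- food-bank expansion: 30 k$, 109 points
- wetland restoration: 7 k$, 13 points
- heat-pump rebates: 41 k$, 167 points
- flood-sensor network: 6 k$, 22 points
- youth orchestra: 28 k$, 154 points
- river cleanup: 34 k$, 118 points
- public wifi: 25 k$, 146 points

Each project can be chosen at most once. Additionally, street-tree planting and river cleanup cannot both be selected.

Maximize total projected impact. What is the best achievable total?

339

By projected impact per k$: public wifi 5.84, youth orchestra 5.50, heat-pump rebates 4.07, flood-sensor network 3.67 lead.
Best packing: street-tree planting + flood-sensor network + youth orchestra + public wifi — 64 k$, 339 total.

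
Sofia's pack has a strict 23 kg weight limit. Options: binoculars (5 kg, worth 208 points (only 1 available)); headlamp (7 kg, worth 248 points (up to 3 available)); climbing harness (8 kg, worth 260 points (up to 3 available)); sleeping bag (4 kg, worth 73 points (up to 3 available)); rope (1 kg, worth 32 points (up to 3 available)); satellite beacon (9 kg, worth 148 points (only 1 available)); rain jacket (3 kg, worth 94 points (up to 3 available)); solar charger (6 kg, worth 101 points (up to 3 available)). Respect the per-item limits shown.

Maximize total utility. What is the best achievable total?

Filling by ratio: binoculars + 2×headlamp + 3×rope for 800, with 1 kg left unused.
Replace 2×rope with rain jacket: the trade gains 30 net, giving 830 at 23 kg.
Nothing else within 23 kg beats 830.

830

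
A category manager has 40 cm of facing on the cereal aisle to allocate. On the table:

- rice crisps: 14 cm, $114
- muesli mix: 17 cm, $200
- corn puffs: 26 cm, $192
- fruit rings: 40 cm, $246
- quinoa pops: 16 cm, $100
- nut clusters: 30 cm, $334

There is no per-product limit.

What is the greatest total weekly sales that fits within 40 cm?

400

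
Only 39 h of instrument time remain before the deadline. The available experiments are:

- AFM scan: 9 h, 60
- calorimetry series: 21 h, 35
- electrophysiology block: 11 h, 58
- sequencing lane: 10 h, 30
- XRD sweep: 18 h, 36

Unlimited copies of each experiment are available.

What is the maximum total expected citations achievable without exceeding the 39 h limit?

The ratio ordering already packs tightly: 4×AFM scan, 36 h, 240.
No other feasible combination exceeds 240.

240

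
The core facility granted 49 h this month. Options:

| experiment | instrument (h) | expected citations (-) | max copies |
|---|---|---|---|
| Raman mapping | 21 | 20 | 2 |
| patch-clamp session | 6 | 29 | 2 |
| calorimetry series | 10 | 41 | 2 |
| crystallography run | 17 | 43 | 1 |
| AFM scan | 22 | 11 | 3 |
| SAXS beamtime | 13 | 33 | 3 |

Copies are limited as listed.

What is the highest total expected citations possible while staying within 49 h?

Taking the top-ratio experiments first gives 2×patch-clamp session + 2×calorimetry series + SAXS beamtime for 173 (45 h).
Replace SAXS beamtime with crystallography run: the trade gains 10 net, giving 183 at 49 h.

183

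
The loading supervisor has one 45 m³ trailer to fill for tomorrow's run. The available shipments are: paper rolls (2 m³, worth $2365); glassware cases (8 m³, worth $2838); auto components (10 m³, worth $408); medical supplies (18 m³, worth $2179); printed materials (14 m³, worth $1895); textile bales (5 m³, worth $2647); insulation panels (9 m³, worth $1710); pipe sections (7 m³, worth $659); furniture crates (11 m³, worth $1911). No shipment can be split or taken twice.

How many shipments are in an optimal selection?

Optimal total is 12130.
One optimal bundle: paper rolls + glassware cases + textile bales + insulation panels + pipe sections + furniture crates (42 m³).
Any selection reaching 12130 contains exactly 6 shipments.

6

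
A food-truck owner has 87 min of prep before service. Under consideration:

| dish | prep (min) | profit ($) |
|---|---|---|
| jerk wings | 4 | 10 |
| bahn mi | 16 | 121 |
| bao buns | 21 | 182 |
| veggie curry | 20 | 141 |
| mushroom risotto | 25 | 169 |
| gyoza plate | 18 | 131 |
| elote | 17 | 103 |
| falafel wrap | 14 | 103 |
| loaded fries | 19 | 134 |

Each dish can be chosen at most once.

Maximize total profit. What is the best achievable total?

By profit per min: bao buns 8.67, bahn mi 7.56, falafel wrap 7.36, gyoza plate 7.28 lead.
Taking the top-ratio dishes first gives bahn mi + bao buns + gyoza plate + elote + falafel wrap for 640 (86 min).
The 18 min tied up in gyoza plate is better spent on loaded fries — total rises to 643 (87 min).
The closest alternative, bahn mi + bao buns + gyoza plate + elote + falafel wrap, reaches only 640.

643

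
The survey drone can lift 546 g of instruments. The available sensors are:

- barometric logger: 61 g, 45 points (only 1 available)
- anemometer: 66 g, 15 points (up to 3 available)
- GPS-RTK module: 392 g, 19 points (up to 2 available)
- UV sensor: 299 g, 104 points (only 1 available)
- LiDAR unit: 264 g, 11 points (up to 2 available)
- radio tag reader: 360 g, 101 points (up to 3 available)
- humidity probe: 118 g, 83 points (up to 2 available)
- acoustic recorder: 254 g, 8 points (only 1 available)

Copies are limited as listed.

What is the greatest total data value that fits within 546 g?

270

Density check — barometric logger 0.74, humidity probe 0.70, UV sensor 0.35 are the best per g.
Greedy by ratio would take barometric logger + 3×anemometer + 2×humidity probe: 495 g used, total 256.
The 259 g tied up in barometric logger and 3×anemometer is better spent on UV sensor — total rises to 270 (535 g).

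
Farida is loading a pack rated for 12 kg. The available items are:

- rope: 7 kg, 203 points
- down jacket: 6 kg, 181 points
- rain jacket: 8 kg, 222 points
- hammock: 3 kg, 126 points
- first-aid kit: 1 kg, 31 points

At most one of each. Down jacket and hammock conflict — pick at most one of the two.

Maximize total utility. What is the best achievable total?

Rain jacket + hammock + first-aid kit uses 12 of the 12 kg and totals 379.
Next best is rope + hammock + first-aid kit at 360 (11 kg) — short by 19.

379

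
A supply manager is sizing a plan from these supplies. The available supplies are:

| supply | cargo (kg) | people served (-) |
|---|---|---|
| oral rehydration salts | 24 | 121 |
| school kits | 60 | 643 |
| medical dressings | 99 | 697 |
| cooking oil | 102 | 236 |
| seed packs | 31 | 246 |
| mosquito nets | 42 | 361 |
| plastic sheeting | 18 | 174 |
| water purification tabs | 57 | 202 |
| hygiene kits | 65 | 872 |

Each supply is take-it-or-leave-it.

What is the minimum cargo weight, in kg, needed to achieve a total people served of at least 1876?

Look for the lowest-cargo combination reaching 1876.
school kits + mosquito nets + hygiene kits reaches 1876 using 167 kg.
Below 167 kg the best achievable stays under 1876.

167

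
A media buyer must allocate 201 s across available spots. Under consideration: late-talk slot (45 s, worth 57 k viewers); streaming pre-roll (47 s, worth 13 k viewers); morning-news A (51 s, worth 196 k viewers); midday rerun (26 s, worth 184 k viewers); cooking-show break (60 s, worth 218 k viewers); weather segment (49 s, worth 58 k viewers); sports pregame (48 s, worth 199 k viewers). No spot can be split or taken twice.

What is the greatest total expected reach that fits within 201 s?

797

The ratio ordering already packs tightly: morning-news A + midday rerun + cooking-show break + sports pregame, 185 s, 797.
Next best is midday rerun + cooking-show break + weather segment + sports pregame at 659 (183 s) — short by 138.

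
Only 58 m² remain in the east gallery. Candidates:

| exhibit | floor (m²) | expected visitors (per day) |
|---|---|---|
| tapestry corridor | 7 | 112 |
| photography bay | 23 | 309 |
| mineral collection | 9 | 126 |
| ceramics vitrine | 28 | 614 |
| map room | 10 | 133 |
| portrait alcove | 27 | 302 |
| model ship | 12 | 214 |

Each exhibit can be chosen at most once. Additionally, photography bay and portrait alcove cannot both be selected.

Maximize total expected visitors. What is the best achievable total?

1073

By expected visitors per m²: ceramics vitrine 21.93, model ship 17.83, tapestry corridor 16.00 lead.
A density-first pass picks tapestry corridor + mineral collection + ceramics vitrine + model ship — 1066 at 56 m².
Replace mineral collection with map room: the trade gains 7 net, giving 1073 at 57 m².
Runner-up tapestry corridor + mineral collection + ceramics vitrine + model ship tops out at 1066.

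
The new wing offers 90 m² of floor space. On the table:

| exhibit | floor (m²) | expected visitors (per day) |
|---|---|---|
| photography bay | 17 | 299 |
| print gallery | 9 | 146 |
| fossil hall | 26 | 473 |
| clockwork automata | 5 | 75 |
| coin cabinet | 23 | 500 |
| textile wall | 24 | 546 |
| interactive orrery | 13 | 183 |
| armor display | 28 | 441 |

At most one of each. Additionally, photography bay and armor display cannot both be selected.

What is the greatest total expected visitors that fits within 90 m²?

Photography bay + fossil hall + coin cabinet + textile wall uses 90 of the 90 m² and totals 1818.
Runner-up print gallery + fossil hall + clockwork automata + coin cabinet + textile wall tops out at 1740.

1818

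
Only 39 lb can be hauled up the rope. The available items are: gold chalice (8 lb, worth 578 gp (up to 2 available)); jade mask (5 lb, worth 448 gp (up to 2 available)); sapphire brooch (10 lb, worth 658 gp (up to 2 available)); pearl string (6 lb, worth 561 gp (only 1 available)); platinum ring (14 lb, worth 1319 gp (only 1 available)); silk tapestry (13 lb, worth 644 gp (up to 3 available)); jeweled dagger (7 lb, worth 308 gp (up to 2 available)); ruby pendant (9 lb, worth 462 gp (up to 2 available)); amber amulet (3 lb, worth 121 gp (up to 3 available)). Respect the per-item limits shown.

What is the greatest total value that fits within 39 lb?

Ranking by ratio (value/lb): platinum ring 94.21, pearl string 93.50, jade mask 89.60, gold chalice 72.25.
Gold chalice + 2×jade mask + pearl string + platinum ring uses 38 of the 39 lb and totals 3354.
Nothing else within 39 lb beats 3354.

3354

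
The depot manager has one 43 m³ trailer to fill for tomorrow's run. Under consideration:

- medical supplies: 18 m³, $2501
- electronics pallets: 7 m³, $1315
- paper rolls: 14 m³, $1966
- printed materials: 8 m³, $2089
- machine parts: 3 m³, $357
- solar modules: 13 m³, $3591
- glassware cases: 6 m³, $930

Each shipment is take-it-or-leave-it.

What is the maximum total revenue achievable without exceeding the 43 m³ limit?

8961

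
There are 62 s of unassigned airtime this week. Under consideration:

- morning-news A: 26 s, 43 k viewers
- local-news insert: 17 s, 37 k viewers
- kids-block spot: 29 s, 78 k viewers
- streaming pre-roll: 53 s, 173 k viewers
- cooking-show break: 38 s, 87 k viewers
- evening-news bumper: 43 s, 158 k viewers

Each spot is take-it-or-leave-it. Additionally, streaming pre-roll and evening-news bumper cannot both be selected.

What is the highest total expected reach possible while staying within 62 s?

195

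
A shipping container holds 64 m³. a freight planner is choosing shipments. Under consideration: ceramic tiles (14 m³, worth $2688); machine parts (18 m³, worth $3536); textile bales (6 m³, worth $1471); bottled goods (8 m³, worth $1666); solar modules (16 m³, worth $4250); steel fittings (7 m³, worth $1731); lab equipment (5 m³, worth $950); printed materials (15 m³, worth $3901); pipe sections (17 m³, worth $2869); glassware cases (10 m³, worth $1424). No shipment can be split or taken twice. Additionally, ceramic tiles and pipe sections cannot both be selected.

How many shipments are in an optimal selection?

Optimal total is 15084.
One optimal bundle: machine parts + bottled goods + solar modules + steel fittings + printed materials (64 m³).
Every optimal selection uses 5 shipments.

5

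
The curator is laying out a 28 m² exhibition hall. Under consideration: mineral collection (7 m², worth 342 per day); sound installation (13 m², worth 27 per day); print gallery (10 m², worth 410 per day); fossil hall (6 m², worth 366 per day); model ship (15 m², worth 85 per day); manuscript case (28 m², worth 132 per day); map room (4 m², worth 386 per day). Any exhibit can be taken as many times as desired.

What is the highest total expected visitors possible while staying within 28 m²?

Taking 7×map room: 28 m² used, 2702 in expected visitors.

2702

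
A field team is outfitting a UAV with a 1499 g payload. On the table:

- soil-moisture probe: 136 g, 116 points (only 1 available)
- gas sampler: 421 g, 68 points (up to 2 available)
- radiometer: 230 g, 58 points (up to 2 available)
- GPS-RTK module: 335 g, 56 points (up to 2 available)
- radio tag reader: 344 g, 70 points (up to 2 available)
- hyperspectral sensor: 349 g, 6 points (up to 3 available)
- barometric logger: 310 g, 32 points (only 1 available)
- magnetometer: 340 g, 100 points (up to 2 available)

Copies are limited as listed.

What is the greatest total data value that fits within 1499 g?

444

By data value per g: soil-moisture probe 0.85, magnetometer 0.29, radiometer 0.25 lead.
Greedy by ratio would take soil-moisture probe + 2×radiometer + 2×magnetometer: 1276 g used, total 432.
Replace radiometer with radio tag reader: the trade gains 12 net, giving 444 at 1390 g.
No other feasible combination exceeds 444.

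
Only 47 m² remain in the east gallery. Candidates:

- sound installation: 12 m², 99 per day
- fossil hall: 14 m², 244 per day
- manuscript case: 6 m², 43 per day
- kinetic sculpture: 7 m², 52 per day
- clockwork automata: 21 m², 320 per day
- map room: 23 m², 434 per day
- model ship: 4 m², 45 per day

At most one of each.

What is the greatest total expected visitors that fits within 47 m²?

766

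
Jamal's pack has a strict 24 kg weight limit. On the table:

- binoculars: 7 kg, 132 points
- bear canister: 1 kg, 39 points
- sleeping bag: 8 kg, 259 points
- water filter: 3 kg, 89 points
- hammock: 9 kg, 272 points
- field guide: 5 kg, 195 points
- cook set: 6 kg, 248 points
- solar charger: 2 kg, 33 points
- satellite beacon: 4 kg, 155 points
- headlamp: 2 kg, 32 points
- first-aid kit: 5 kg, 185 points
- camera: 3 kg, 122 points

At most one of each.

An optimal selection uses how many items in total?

6

The maximum utility within 24 kg is 944.
For example bear canister + field guide + cook set + satellite beacon + first-aid kit + camera achieves it, using 24 kg.
Every optimal selection uses 6 items.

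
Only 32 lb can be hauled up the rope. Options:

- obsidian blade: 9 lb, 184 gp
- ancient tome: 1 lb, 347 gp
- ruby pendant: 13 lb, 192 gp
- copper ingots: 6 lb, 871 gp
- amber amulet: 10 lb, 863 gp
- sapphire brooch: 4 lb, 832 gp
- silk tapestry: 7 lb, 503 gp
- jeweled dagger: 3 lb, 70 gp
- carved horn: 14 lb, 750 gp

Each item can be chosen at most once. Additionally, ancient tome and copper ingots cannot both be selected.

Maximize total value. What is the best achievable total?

3139

Density check — ancient tome 347.00, sapphire brooch 208.00, copper ingots 145.17 are the best per lb.
Copper ingots + amber amulet + sapphire brooch + silk tapestry + jeweled dagger uses 30 of the 32 lb and totals 3139.
An exhaustive check of the 512 subsets confirms 3139.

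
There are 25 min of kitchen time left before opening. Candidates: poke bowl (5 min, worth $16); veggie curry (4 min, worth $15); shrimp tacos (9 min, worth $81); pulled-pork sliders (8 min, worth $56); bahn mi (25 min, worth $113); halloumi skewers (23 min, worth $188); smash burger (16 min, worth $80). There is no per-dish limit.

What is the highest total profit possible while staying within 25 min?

By profit per min: shrimp tacos 9.00, halloumi skewers 8.17, pulled-pork sliders 7.00 lead.
Greedy by ratio would take veggie curry + 2×shrimp tacos: 22 min used, total 177.
Dropping veggie curry and shrimp tacos frees 13 min; slotting in 2×pulled-pork sliders (16 min) lifts the total to 193 at 25 min.
Every other selection either busts 25 min or fails to beat 193.

193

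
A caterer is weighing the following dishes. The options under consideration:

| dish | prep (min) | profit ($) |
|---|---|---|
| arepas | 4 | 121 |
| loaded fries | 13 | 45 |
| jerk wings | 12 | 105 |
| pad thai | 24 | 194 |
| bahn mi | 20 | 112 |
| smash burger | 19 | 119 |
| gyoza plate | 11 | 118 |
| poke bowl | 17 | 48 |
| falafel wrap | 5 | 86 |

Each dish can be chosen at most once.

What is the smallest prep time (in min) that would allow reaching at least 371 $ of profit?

32

Minimise min subject to total profit ≥ 371.
arepas + jerk wings + gyoza plate + falafel wrap: 430 profit at 32 min.
Any bundle with less than 32 min falls short of 371.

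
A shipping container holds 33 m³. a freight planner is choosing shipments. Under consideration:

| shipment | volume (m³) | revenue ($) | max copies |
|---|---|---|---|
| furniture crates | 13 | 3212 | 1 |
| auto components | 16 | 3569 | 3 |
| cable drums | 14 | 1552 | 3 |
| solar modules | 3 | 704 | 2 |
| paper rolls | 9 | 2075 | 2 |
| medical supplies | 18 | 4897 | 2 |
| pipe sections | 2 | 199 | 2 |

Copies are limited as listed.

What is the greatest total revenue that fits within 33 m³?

Ranking by ratio (revenue/m³): medical supplies 272.06, furniture crates 247.08, solar modules 234.67.
A density-first pass picks furniture crates + medical supplies + pipe sections — 8308 at 33 m³.
Dropping furniture crates and pipe sections frees 15 m³; slotting in 2×solar modules + paper rolls (15 m³) lifts the total to 8380 at 33 m³.

8380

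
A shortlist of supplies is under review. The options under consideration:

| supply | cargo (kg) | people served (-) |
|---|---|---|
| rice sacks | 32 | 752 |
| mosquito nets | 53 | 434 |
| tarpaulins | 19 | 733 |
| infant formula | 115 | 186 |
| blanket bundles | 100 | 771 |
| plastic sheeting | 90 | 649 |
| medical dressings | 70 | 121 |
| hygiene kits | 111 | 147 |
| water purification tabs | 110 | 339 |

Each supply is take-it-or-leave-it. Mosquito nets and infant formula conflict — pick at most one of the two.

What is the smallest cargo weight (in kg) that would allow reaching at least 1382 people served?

Minimise kg subject to total people served ≥ 1382.
Taking rice sacks + tarpaulins gives 1485 (≥ 1382) for 51 kg.
Any bundle with less than 51 kg falls short of 1382.

51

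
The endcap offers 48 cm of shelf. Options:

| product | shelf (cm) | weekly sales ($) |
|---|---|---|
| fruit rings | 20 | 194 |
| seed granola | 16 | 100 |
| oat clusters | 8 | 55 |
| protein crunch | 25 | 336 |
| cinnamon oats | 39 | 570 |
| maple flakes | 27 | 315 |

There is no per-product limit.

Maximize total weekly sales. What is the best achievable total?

625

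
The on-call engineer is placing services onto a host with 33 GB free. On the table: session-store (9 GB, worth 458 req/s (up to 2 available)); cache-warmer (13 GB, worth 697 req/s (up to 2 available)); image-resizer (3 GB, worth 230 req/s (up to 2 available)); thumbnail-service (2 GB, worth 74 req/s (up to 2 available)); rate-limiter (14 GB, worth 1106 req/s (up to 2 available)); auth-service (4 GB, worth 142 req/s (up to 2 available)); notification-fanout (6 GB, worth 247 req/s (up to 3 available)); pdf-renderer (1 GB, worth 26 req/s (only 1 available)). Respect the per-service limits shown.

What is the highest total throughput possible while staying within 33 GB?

2516

Image-resizer + thumbnail-service + 2×rate-limiter uses 33 of the 33 GB and totals 2516.
Nothing else within 33 GB beats 2516.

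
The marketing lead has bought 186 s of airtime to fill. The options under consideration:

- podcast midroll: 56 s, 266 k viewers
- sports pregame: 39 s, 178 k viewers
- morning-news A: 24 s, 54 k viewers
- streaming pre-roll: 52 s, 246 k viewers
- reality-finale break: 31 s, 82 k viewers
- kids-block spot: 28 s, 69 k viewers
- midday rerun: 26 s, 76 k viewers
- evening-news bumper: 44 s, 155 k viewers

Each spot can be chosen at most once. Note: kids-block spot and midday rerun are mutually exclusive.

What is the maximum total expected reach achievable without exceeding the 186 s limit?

772

The ratio heuristic lands on podcast midroll + sports pregame + streaming pre-roll + midday rerun (766) but leaves 13 s idle.
Replace midday rerun with reality-finale break: the trade gains 6 net, giving 772 at 178 s.
Runner-up podcast midroll + sports pregame + streaming pre-roll + midday rerun tops out at 766.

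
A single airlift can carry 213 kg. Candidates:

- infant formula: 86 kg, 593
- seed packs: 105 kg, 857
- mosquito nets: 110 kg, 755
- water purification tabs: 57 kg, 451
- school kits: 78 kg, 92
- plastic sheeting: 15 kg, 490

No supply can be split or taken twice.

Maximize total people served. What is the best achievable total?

1940

Density check — plastic sheeting 32.67, seed packs 8.16, water purification tabs 7.91 are the best per kg.
Taking the top-ratio supplies first gives seed packs + water purification tabs + plastic sheeting for 1798 (177 kg).
Replace water purification tabs with infant formula: the trade gains 142 net, giving 1940 at 206 kg.
Nothing else within 213 kg beats 1940.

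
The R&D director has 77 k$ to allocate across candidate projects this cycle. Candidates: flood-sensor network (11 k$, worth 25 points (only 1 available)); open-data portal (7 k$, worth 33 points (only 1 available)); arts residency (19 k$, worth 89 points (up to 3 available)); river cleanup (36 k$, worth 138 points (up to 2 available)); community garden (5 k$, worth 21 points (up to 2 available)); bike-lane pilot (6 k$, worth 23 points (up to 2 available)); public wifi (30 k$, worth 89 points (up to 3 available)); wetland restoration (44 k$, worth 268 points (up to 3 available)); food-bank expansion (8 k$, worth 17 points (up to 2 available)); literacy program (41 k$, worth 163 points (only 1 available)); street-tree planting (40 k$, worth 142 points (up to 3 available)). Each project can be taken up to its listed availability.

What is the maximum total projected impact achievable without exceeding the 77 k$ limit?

Filling by ratio: open-data portal + arts residency + community garden + wetland restoration for 411, with 2 k$ left unused.
The 5 k$ tied up in community garden is better spent on bike-lane pilot — total rises to 413 (76 k$).
No other feasible combination exceeds 413.

413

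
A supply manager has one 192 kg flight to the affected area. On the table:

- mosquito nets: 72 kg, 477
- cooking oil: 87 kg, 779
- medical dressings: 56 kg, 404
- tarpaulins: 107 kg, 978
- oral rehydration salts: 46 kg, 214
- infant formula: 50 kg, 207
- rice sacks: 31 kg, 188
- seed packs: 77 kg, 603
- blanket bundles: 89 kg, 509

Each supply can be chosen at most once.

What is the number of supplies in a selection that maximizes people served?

2

Optimal total is 1581.
For example tarpaulins + seed packs achieves it, using 184 kg.
Every optimal selection uses 2 supplies.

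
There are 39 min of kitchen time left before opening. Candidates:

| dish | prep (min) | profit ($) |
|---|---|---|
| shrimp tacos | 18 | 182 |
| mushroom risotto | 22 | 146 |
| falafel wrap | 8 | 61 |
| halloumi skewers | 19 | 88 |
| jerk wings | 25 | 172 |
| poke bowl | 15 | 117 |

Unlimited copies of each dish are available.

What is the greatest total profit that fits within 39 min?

364

By profit per min: shrimp tacos 10.11, poke bowl 7.80, falafel wrap 7.62, jerk wings 6.88 lead.
2×shrimp tacos uses 36 of the 39 min and totals 364.
No other feasible combination exceeds 364.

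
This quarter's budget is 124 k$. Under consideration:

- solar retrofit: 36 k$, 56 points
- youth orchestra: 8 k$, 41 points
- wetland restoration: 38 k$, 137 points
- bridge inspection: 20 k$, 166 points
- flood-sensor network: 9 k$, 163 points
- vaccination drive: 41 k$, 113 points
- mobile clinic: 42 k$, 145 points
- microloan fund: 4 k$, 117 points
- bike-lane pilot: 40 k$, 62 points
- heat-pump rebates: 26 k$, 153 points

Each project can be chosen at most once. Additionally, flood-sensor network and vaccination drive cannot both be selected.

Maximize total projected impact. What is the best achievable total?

A density-first pass picks youth orchestra + wetland restoration + bridge inspection + flood-sensor network + microloan fund + heat-pump rebates — 777 at 105 k$.
Dropping wetland restoration frees 38 k$; slotting in mobile clinic (42 k$) lifts the total to 785 at 109 k$.

785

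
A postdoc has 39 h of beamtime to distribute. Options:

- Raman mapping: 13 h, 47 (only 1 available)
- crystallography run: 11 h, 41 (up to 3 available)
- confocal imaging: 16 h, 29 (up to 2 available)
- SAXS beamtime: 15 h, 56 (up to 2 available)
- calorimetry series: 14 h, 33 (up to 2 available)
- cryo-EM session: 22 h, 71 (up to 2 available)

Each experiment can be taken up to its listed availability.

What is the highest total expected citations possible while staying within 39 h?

144

A density-first pass picks 2×SAXS beamtime — 112 at 30 h.
Replace SAXS beamtime with Raman mapping + crystallography run: the trade gains 32 net, giving 144 at 39 h.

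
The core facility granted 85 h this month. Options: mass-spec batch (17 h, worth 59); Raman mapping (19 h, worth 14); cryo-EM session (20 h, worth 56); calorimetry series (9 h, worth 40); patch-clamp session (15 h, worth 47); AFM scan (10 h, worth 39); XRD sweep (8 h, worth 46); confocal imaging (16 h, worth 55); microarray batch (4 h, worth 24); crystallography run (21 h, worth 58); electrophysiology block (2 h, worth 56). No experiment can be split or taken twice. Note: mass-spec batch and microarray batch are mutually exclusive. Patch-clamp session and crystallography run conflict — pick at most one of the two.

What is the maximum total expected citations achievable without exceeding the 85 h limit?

Cryo-EM session + calorimetry series + patch-clamp session + AFM scan + XRD sweep + confocal imaging + microarray batch + electrophysiology block uses 84 of the 85 h and totals 363.

363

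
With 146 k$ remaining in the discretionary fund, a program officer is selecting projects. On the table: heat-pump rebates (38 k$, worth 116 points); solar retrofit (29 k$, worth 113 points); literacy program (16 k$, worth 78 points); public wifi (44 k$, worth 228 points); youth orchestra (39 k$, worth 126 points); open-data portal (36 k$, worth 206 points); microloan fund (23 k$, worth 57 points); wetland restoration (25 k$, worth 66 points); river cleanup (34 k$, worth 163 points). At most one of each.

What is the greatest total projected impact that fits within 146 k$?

710

The ratio heuristic lands on literacy program + public wifi + open-data portal + river cleanup (675) but leaves 16 k$ idle.
Replace literacy program with solar retrofit: the trade gains 35 net, giving 710 at 143 k$.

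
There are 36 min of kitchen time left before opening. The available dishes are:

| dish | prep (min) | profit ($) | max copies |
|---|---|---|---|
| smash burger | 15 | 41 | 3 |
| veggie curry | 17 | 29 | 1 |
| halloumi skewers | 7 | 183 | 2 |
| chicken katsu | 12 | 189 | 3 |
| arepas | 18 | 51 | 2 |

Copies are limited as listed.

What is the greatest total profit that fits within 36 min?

567

Taking the top-ratio dishes first gives 2×halloumi skewers + chicken katsu for 555 (26 min).
Replace 2×halloumi skewers with 2×chicken katsu: the trade gains 12 net, giving 567 at 36 min.
No other feasible combination exceeds 567.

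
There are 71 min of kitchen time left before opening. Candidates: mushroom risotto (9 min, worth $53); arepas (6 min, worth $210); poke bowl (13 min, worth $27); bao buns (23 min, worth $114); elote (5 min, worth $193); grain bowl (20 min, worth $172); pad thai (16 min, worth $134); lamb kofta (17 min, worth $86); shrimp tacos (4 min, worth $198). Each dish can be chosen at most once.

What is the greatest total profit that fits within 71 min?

993

Density check — shrimp tacos 49.50, elote 38.60, arepas 35.00, grain bowl 8.60 are the best per min.
Greedy by ratio would take mushroom risotto + arepas + elote + grain bowl + pad thai + shrimp tacos: 60 min used, total 960.
Replace mushroom risotto with lamb kofta: the trade gains 33 net, giving 993 at 68 min.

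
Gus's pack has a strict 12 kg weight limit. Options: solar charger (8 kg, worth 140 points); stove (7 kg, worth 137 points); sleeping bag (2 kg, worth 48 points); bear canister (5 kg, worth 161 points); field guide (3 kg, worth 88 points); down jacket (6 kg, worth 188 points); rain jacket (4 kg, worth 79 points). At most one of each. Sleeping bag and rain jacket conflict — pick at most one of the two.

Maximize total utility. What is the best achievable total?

349

Taking bear canister + down jacket: 11 kg used, 349 in utility.
No other feasible combination exceeds 349.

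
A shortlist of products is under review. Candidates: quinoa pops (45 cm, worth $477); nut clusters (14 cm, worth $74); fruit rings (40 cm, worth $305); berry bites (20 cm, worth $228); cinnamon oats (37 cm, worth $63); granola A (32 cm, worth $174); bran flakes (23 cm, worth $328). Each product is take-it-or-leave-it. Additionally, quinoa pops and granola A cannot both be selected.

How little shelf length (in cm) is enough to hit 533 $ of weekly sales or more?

43

Minimise cm subject to total weekly sales ≥ 533.
Taking berry bites + bran flakes gives 556 (≥ 533) for 43 cm.
Any bundle with less than 43 cm falls short of 533.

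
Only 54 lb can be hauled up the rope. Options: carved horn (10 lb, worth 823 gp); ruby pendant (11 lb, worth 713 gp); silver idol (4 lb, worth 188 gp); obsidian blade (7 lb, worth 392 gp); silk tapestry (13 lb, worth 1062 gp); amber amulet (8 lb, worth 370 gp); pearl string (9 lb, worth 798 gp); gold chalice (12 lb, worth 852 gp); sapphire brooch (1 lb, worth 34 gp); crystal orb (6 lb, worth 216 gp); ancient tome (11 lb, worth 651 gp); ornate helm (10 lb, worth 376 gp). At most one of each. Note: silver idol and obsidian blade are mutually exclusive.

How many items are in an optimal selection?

5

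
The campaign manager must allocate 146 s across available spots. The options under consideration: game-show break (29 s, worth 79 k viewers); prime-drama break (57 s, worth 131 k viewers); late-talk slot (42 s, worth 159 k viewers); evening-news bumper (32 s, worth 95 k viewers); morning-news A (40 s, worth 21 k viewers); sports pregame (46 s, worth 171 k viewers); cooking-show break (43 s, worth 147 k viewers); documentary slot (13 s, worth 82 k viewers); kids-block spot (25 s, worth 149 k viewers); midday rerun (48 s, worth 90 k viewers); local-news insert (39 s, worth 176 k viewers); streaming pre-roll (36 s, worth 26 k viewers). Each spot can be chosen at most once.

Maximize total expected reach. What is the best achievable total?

Taking the top-ratio spots first gives late-talk slot + documentary slot + kids-block spot + local-news insert for 566 (119 s).
Dropping late-talk slot and documentary slot frees 55 s; slotting in evening-news bumper + sports pregame (78 s) lifts the total to 591 at 142 s.

591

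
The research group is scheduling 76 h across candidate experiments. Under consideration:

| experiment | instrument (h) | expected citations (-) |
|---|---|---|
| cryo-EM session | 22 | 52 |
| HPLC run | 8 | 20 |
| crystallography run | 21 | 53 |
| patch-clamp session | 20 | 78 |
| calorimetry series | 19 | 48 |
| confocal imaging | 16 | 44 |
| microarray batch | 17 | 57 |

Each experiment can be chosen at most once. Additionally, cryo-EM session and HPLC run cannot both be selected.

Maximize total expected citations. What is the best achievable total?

232

The ratio heuristic lands on patch-clamp session + calorimetry series + confocal imaging + microarray batch (227) but leaves 4 h idle.
The 19 h tied up in calorimetry series is better spent on crystallography run — total rises to 232 (74 h).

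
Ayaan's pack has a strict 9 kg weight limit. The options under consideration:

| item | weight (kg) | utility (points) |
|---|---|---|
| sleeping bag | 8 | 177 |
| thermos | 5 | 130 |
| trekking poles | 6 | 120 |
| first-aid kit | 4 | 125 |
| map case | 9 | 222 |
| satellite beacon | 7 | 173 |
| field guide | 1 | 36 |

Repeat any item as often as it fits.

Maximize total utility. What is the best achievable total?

324

The ratio ordering already packs tightly: 9×field guide, 9 kg, 324.
No other feasible combination exceeds 324.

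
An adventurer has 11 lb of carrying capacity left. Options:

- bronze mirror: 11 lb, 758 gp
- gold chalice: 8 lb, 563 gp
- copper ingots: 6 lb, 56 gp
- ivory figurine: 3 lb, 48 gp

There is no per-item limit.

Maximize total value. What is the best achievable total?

758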